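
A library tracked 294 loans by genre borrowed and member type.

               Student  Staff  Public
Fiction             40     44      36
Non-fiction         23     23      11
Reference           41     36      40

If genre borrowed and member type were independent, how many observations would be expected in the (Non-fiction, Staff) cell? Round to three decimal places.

Row total (Non-fiction) = 57; column total (Staff) = 103; grand total N = 294.
Expected count = (row total × column total) / N = 57 × 103 / 294 = 19.969.

19.969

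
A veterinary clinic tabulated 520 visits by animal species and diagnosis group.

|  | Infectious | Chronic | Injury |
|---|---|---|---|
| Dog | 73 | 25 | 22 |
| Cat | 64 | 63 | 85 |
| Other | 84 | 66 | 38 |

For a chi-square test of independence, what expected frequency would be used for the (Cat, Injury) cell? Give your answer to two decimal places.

59.12

Row total (Cat) = 212; column total (Injury) = 145; grand total N = 520.
Expected count = (row total × column total) / N = 212 × 145 / 520 = 59.12.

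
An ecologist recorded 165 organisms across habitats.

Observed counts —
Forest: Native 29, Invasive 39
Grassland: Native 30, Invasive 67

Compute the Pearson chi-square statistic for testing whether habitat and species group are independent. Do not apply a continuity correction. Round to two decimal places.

Row totals: 68, 97. Column totals: 59, 106. Grand total N = 165.
Expected counts (row total × column total / N):
  Forest, Native: 68×59/165 = 24.315
  Forest, Invasive: 68×106/165 = 43.685
  Grassland, Native: 97×59/165 = 34.685
  Grassland, Invasive: 97×106/165 = 62.315
Contributions (O − E)²/E:
  (29 − 24.315)²/24.315 = 0.9027
  (39 − 43.685)²/43.685 = 0.5024
  (30 − 34.685)²/34.685 = 0.6328
  (67 − 62.315)²/62.315 = 0.3522
χ² = 0.9027 + 0.5024 + 0.6328 + 0.3522 = 2.39

2.39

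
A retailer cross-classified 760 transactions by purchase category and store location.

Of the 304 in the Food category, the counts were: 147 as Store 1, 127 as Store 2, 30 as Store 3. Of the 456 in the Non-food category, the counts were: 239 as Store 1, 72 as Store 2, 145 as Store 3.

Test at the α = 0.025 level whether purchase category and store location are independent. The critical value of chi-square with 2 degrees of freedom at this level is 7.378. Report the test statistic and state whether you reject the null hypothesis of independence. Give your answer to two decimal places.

85.73; reject H₀

Row totals: 304, 456. Column totals: 386, 199, 175. Grand total N = 760.
Expected counts (row total × column total / N):
  Food, Store 1: 304×386/760 = 154.400
  Food, Store 2: 304×199/760 = 79.600
  Food, Store 3: 304×175/760 = 70.000
  Non-food, Store 1: 456×386/760 = 231.600
  Non-food, Store 2: 456×199/760 = 119.400
  Non-food, Store 3: 456×175/760 = 105.000
Contributions (O − E)²/E:
  (147 − 154.400)²/154.400 = 0.3547
  (127 − 79.600)²/79.600 = 28.2256
  (30 − 70.000)²/70.000 = 22.8571
  (239 − 231.600)²/231.600 = 0.2364
  (72 − 119.400)²/119.400 = 18.8171
  (145 − 105.000)²/105.000 = 15.2381
χ² = 0.3547 + 28.2256 + 22.8571 + 0.2364 + 18.8171 + 15.2381 = 85.73
df = (2−1)(3−1) = 2. Since 85.73 > 7.378, reject the null hypothesis of independence at α = 0.025.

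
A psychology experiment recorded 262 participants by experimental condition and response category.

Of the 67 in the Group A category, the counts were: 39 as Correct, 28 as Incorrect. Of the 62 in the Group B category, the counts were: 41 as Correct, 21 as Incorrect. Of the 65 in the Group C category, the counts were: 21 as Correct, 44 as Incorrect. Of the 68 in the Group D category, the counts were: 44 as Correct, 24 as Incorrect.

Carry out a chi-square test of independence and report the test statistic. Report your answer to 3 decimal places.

Row totals: 67, 62, 65, 68. Column totals: 145, 117. Grand total N = 262.
Expected counts (row total × column total / N):
  Group A, Correct: 67×145/262 = 37.0802
  Group A, Incorrect: 67×117/262 = 29.9198
  Group B, Correct: 62×145/262 = 34.3130
  Group B, Incorrect: 62×117/262 = 27.6870
  Group C, Correct: 65×145/262 = 35.9733
  Group C, Incorrect: 65×117/262 = 29.0267
  Group D, Correct: 68×145/262 = 37.6336
  Group D, Incorrect: 68×117/262 = 30.3664
Contributions (O − E)²/E:
  (39 − 37.0802)²/37.0802 = 0.0994
  (28 − 29.9198)²/29.9198 = 0.1232
  (41 − 34.3130)²/34.3130 = 1.3032
  (21 − 27.6870)²/27.6870 = 1.6151
  (21 − 35.9733)²/35.9733 = 6.2324
  (44 − 29.0267)²/29.0267 = 7.7239
  (44 − 37.6336)²/37.6336 = 1.0770
  (24 − 30.3664)²/30.3664 = 1.3347
χ² = 0.0994 + 0.1232 + 1.3032 + 1.6151 + 6.2324 + 7.7239 + 1.0770 + 1.3347 = 19.509

19.509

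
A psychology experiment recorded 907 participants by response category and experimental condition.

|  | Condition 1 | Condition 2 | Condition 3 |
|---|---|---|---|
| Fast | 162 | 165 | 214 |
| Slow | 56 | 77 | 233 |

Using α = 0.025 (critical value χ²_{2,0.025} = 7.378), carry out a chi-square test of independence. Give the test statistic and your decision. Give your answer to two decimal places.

52.54; reject H₀

Row totals: 541, 366. Column totals: 218, 242, 447. Grand total N = 907.
Expected counts (row total × column total / N):
  Fast, Condition 1: 541×218/907 = 130.031
  Fast, Condition 2: 541×242/907 = 144.346
  Fast, Condition 3: 541×447/907 = 266.623
  Slow, Condition 1: 366×218/907 = 87.969
  Slow, Condition 2: 366×242/907 = 97.654
  Slow, Condition 3: 366×447/907 = 180.377
Contributions (O − E)²/E:
  (162 − 130.031)²/130.031 = 7.8598
  (165 − 144.346)²/144.346 = 2.9553
  (214 − 266.623)²/266.623 = 10.3861
  (56 − 87.969)²/87.969 = 11.6179
  (77 − 97.654)²/97.654 = 4.3684
  (233 − 180.377)²/180.377 = 15.3522
χ² = 7.8598 + 2.9553 + 10.3861 + 11.6179 + 4.3684 + 15.3522 = 52.54
df = (2−1)(3−1) = 2. Since 52.54 > 7.378, reject the null hypothesis of independence at α = 0.025.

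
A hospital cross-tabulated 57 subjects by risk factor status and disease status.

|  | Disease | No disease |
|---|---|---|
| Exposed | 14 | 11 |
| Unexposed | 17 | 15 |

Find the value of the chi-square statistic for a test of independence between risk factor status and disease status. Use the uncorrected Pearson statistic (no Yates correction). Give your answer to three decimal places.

Row totals: 25, 32. Column totals: 31, 26. Grand total N = 57.
Expected counts (row total × column total / N):
  Exposed, Disease: 25×31/57 = 13.5965
  Exposed, No disease: 25×26/57 = 11.4035
  Unexposed, Disease: 32×31/57 = 17.4035
  Unexposed, No disease: 32×26/57 = 14.5965
Contributions (O − E)²/E:
  (14 − 13.5965)²/13.5965 = 0.0120
  (11 − 11.4035)²/11.4035 = 0.0143
  (17 − 17.4035)²/17.4035 = 0.0094
  (15 − 14.5965)²/14.5965 = 0.0112
χ² = 0.0120 + 0.0143 + 0.0094 + 0.0112 = 0.047

0.047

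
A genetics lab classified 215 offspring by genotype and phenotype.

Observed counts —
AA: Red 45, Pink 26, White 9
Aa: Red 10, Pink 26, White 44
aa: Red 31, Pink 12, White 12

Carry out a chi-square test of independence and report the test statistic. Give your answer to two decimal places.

52.71

Row totals: 80, 80, 55. Column totals: 86, 64, 65. Grand total N = 215.
Expected counts (row total × column total / N):
  AA, Red: 80×86/215 = 32.000
  AA, Pink: 80×64/215 = 23.814
  AA, White: 80×65/215 = 24.186
  Aa, Red: 80×86/215 = 32.000
  Aa, Pink: 80×64/215 = 23.814
  Aa, White: 80×65/215 = 24.186
  aa, Red: 55×86/215 = 22.000
  aa, Pink: 55×64/215 = 16.372
  aa, White: 55×65/215 = 16.628
Contributions (O − E)²/E:
  (45 − 32.000)²/32.000 = 5.2813
  (26 − 23.814)²/23.814 = 0.2007
  (9 − 24.186)²/24.186 = 9.5350
  (10 − 32.000)²/32.000 = 15.1250
  (26 − 23.814)²/23.814 = 0.2007
  (44 − 24.186)²/24.186 = 16.2323
  (31 − 22.000)²/22.000 = 3.6818
  (12 − 16.372)²/16.372 = 1.1675
  (12 − 16.628)²/16.628 = 1.2881
χ² = 5.2813 + 0.2007 + 9.5350 + 15.1250 + 0.2007 + 16.2323 + 3.6818 + 1.1675 + 1.2881 = 52.71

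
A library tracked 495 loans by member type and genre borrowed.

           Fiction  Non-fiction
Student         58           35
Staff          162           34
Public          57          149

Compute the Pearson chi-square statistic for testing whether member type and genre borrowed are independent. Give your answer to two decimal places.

Row totals: 93, 196, 206. Column totals: 277, 218. Grand total N = 495.
Expected counts (row total × column total / N):
  Student, Fiction: 93×277/495 = 52.042
  Student, Non-fiction: 93×218/495 = 40.958
  Staff, Fiction: 196×277/495 = 109.681
  Staff, Non-fiction: 196×218/495 = 86.319
  Public, Fiction: 206×277/495 = 115.277
  Public, Non-fiction: 206×218/495 = 90.723
Contributions (O − E)²/E:
  (58 − 52.042)²/52.042 = 0.6821
  (35 − 40.958)²/40.958 = 0.8667
  (162 − 109.681)²/109.681 = 24.9567
  (34 − 86.319)²/86.319 = 31.7112
  (57 − 115.277)²/115.277 = 29.4613
  (149 − 90.723)²/90.723 = 37.4349
χ² = 0.6821 + 0.8667 + 24.9567 + 31.7112 + 29.4613 + 37.4349 = 125.11

125.11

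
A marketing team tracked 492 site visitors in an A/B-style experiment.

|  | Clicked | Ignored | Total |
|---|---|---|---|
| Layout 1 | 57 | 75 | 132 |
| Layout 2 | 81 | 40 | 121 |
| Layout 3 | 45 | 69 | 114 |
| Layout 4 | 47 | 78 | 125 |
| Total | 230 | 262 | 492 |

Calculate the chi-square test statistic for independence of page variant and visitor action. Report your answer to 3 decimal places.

27.121

Grand total N = 492.
Expected counts (row total × column total / N):
  Layout 1, Clicked: 132×230/492 = 61.7073
  Layout 1, Ignored: 132×262/492 = 70.2927
  Layout 2, Clicked: 121×230/492 = 56.5650
  Layout 2, Ignored: 121×262/492 = 64.4350
  Layout 3, Clicked: 114×230/492 = 53.2927
  Layout 3, Ignored: 114×262/492 = 60.7073
  Layout 4, Clicked: 125×230/492 = 58.4350
  Layout 4, Ignored: 125×262/492 = 66.5650
Contributions (O − E)²/E:
  (57 − 61.7073)²/61.7073 = 0.3591
  (75 − 70.2927)²/70.2927 = 0.3152
  (81 − 56.5650)²/56.5650 = 10.5555
  (40 − 64.4350)²/64.4350 = 9.2662
  (45 − 53.2927)²/53.2927 = 1.2904
  (69 − 60.7073)²/60.7073 = 1.1328
  (47 − 58.4350)²/58.4350 = 2.2377
  (78 − 66.5650)²/66.5650 = 1.9644
χ² = 0.3591 + 0.3152 + 10.5555 + 9.2662 + 1.2904 + 1.1328 + 2.2377 + 1.9644 = 27.121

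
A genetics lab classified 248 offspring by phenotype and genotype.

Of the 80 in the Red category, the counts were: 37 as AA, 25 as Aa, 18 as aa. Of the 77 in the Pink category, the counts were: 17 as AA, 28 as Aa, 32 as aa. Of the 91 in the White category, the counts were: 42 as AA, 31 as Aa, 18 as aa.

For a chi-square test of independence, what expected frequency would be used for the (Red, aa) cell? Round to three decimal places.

Row total (Red) = 80; column total (aa) = 68; grand total N = 248.
Expected count = (row total × column total) / N = 80 × 68 / 248 = 21.935.

21.935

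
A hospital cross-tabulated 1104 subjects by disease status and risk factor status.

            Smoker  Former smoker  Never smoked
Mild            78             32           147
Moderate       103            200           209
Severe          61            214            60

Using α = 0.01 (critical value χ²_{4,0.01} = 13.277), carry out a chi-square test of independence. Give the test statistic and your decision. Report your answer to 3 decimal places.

Row totals: 257, 512, 335. Column totals: 242, 446, 416. Grand total N = 1104.
Expected counts (row total × column total / N):
  Mild, Smoker: 257×242/1104 = 56.33514
  Mild, Former smoker: 257×446/1104 = 103.82428
  Mild, Never smoked: 257×416/1104 = 96.84058
  Moderate, Smoker: 512×242/1104 = 112.23188
  Moderate, Former smoker: 512×446/1104 = 206.84058
  Moderate, Never smoked: 512×416/1104 = 192.92754
  Severe, Smoker: 335×242/1104 = 73.43297
  Severe, Former smoker: 335×446/1104 = 135.33514
  Severe, Never smoked: 335×416/1104 = 126.23188
Contributions (O − E)²/E:
  (78 − 56.33514)²/56.33514 = 8.3317
  (32 − 103.82428)²/103.82428 = 49.6871
  (147 − 96.84058)²/96.84058 = 25.9805
  (103 − 112.23188)²/112.23188 = 0.7594
  (200 − 206.84058)²/206.84058 = 0.2262
  (209 − 192.92754)²/192.92754 = 1.3390
  (61 − 73.43297)²/73.43297 = 2.1050
  (214 − 135.33514)²/135.33514 = 45.7247
  (60 − 126.23188)²/126.23188 = 34.7508
χ² = 8.3317 + 49.6871 + 25.9805 + 0.7594 + 0.2262 + 1.3390 + 2.1050 + 45.7247 + 34.7508 = 168.904
df = (3−1)(3−1) = 4. Since 168.904 > 13.277, reject the null hypothesis of independence at α = 0.01.

168.904; reject H₀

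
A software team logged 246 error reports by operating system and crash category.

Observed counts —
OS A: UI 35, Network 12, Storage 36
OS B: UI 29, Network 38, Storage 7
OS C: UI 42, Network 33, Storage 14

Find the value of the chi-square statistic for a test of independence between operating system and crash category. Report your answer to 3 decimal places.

39.619

Row totals: 83, 74, 89. Column totals: 106, 83, 57. Grand total N = 246.
Expected counts (row total × column total / N):
  OS A, UI: 83×106/246 = 35.7642
  OS A, Network: 83×83/246 = 28.0041
  OS A, Storage: 83×57/246 = 19.2317
  OS B, UI: 74×106/246 = 31.8862
  OS B, Network: 74×83/246 = 24.9675
  OS B, Storage: 74×57/246 = 17.1463
  OS C, UI: 89×106/246 = 38.3496
  OS C, Network: 89×83/246 = 30.0285
  OS C, Storage: 89×57/246 = 20.6220
Contributions (O − E)²/E:
  (35 − 35.7642)²/35.7642 = 0.0163
  (12 − 28.0041)²/28.0041 = 9.1462
  (36 − 19.2317)²/19.2317 = 14.6204
  (29 − 31.8862)²/31.8862 = 0.2612
  (38 − 24.9675)²/24.9675 = 6.8027
  (7 − 17.1463)²/17.1463 = 6.0041
  (42 − 38.3496)²/38.3496 = 0.3475
  (33 − 30.0285)²/30.0285 = 0.2940
  (14 − 20.6220)²/20.6220 = 2.1264
χ² = 0.0163 + 9.1462 + 14.6204 + 0.2612 + 6.8027 + 6.0041 + 0.3475 + 0.2940 + 2.1264 = 39.619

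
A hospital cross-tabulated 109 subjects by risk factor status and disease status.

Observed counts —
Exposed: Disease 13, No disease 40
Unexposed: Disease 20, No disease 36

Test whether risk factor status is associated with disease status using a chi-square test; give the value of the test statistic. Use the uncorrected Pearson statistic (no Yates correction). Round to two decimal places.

Row totals: 53, 56. Column totals: 33, 76. Grand total N = 109.
Expected counts (row total × column total / N):
  Exposed, Disease: 53×33/109 = 16.046
  Exposed, No disease: 53×76/109 = 36.954
  Unexposed, Disease: 56×33/109 = 16.954
  Unexposed, No disease: 56×76/109 = 39.046
Contributions (O − E)²/E:
  (13 − 16.046)²/16.046 = 0.5782
  (40 − 36.954)²/36.954 = 0.2511
  (20 − 16.954)²/16.954 = 0.5473
  (36 − 39.046)²/39.046 = 0.2376
χ² = 0.5782 + 0.2511 + 0.5473 + 0.2376 = 1.61

1.61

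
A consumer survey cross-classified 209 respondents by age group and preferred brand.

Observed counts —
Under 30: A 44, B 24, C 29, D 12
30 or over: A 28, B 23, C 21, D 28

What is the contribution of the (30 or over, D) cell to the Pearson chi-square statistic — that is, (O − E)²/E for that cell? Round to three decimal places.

4.103

Row total (30 or over) = 100; column total (D) = 40; N = 209.
Expected count E = 100 × 40 / 209 = 19.1388.
Contribution = (O − E)²/E = (28 − 19.1388)² / 19.1388 = 4.103.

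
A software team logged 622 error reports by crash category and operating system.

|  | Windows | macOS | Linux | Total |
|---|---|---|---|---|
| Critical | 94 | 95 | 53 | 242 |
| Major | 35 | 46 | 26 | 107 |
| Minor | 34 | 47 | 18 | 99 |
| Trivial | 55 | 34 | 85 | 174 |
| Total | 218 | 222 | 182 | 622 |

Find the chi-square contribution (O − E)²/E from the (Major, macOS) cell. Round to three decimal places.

Row total (Major) = 107; column total (macOS) = 222; N = 622.
Expected count E = 107 × 222 / 622 = 38.1897.
Contribution = (O − E)²/E = (46 − 38.1897)² / 38.1897 = 1.597.

1.597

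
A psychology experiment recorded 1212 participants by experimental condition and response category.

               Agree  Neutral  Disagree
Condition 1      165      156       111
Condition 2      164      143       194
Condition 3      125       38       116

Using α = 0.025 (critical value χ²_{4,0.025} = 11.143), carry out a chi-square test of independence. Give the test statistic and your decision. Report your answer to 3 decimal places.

54.290; reject H₀

Row totals: 432, 501, 279. Column totals: 454, 337, 421. Grand total N = 1212.
Expected counts (row total × column total / N):
  Condition 1, Agree: 432×454/1212 = 161.8218
  Condition 1, Neutral: 432×337/1212 = 120.1188
  Condition 1, Disagree: 432×421/1212 = 150.0594
  Condition 2, Agree: 501×454/1212 = 187.6683
  Condition 2, Neutral: 501×337/1212 = 139.3045
  Condition 2, Disagree: 501×421/1212 = 174.0272
  Condition 3, Agree: 279×454/1212 = 104.5099
  Condition 3, Neutral: 279×337/1212 = 77.5767
  Condition 3, Disagree: 279×421/1212 = 96.9134
Contributions (O − E)²/E:
  (165 − 161.8218)²/161.8218 = 0.0624
  (156 − 120.1188)²/120.1188 = 10.7182
  (111 − 150.0594)²/150.0594 = 10.1669
  (164 − 187.6683)²/187.6683 = 2.9850
  (143 − 139.3045)²/139.3045 = 0.0980
  (194 − 174.0272)²/174.0272 = 2.2922
  (125 − 104.5099)²/104.5099 = 4.0173
  (38 − 77.5767)²/77.5767 = 20.1905
  (116 − 96.9134)²/96.9134 = 3.7590
χ² = 0.0624 + 10.7182 + 10.1669 + 2.9850 + 0.0980 + 2.2922 + 4.0173 + 20.1905 + 3.7590 = 54.290
df = (3−1)(3−1) = 4. Since 54.290 > 11.143, reject the null hypothesis of independence at α = 0.025.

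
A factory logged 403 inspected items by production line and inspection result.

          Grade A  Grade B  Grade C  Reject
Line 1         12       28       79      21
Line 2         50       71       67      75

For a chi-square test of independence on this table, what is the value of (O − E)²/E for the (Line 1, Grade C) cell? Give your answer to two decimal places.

15.77

Row total (Line 1) = 140; column total (Grade C) = 146; N = 403.
Expected count E = 140 × 146 / 403 = 50.720.
Contribution = (O − E)²/E = (79 − 50.720)² / 50.720 = 15.77.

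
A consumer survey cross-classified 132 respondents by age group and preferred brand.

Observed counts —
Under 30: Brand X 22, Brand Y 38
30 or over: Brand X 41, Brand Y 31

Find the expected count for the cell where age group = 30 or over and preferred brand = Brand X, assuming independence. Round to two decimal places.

Row total (30 or over) = 72; column total (Brand X) = 63; grand total N = 132.
Expected count = (row total × column total) / N = 72 × 63 / 132 = 34.36.

34.36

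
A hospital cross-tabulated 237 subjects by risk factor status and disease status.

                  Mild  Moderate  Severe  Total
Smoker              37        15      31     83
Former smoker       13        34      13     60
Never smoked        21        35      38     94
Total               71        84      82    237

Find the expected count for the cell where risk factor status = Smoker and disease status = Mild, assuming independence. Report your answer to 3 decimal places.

Row total (Smoker) = 83; column total (Mild) = 71; grand total N = 237.
Expected count = (row total × column total) / N = 83 × 71 / 237 = 24.865.

24.865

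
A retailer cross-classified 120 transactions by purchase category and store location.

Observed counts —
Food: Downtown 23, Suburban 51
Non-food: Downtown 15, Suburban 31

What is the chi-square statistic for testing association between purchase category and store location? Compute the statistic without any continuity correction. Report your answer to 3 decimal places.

0.031

Row totals: 74, 46. Column totals: 38, 82. Grand total N = 120.
Expected counts (row total × column total / N):
  Food, Downtown: 74×38/120 = 23.4333
  Food, Suburban: 74×82/120 = 50.5667
  Non-food, Downtown: 46×38/120 = 14.5667
  Non-food, Suburban: 46×82/120 = 31.4333
Contributions (O − E)²/E:
  (23 − 23.4333)²/23.4333 = 0.0080
  (51 − 50.5667)²/50.5667 = 0.0037
  (15 − 14.5667)²/14.5667 = 0.0129
  (31 − 31.4333)²/31.4333 = 0.0060
χ² = 0.0080 + 0.0037 + 0.0129 + 0.0060 = 0.031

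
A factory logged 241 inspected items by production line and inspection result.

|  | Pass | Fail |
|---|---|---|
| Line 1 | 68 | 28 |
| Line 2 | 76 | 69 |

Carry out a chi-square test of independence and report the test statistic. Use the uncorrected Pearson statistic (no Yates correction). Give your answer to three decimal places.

Row totals: 96, 145. Column totals: 144, 97. Grand total N = 241.
Expected counts (row total × column total / N):
  Line 1, Pass: 96×144/241 = 57.3610
  Line 1, Fail: 96×97/241 = 38.6390
  Line 2, Pass: 145×144/241 = 86.6390
  Line 2, Fail: 145×97/241 = 58.3610
Contributions (O − E)²/E:
  (68 − 57.3610)²/57.3610 = 1.9733
  (28 − 38.6390)²/38.6390 = 2.9294
  (76 − 86.6390)²/86.6390 = 1.3064
  (69 − 58.3610)²/58.3610 = 1.9395
χ² = 1.9733 + 2.9294 + 1.3064 + 1.9395 = 8.149

8.149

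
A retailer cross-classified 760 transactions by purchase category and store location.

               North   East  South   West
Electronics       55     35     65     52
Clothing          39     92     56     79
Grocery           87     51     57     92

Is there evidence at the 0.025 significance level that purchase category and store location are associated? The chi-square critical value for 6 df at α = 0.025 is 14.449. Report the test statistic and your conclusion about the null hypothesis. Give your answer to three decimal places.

46.735; reject H₀

Row totals: 207, 266, 287. Column totals: 181, 178, 178, 223. Grand total N = 760.
Expected counts (row total × column total / N):
  Electronics, North: 207×181/760 = 49.2987
  Electronics, East: 207×178/760 = 48.4816
  Electronics, South: 207×178/760 = 48.4816
  Electronics, West: 207×223/760 = 60.7382
  Clothing, North: 266×181/760 = 63.3500
  Clothing, East: 266×178/760 = 62.3000
  Clothing, South: 266×178/760 = 62.3000
  Clothing, West: 266×223/760 = 78.0500
  Grocery, North: 287×181/760 = 68.3513
  Grocery, East: 287×178/760 = 67.2184
  Grocery, South: 287×178/760 = 67.2184
  Grocery, West: 287×223/760 = 84.2118
Contributions (O − E)²/E:
  (55 − 49.2987)²/49.2987 = 0.6593
  (35 − 48.4816)²/48.4816 = 3.7489
  (65 − 48.4816)²/48.4816 = 5.6281
  (52 − 60.7382)²/60.7382 = 1.2571
  (39 − 63.3500)²/63.3500 = 9.3595
  (92 − 62.3000)²/62.3000 = 14.1587
  (56 − 62.3000)²/62.3000 = 0.6371
  (79 − 78.0500)²/78.0500 = 0.0116
  (87 − 68.3513)²/68.3513 = 5.0880
  (51 − 67.2184)²/67.2184 = 3.9132
  (57 − 67.2184)²/67.2184 = 1.5534
  (92 − 84.2118)²/84.2118 = 0.7203
χ² = 0.6593 + 3.7489 + 5.6281 + 1.2571 + 9.3595 + 14.1587 + 0.6371 + 0.0116 + 5.0880 + 3.9132 + 1.5534 + 0.7203 = 46.735
df = (3−1)(4−1) = 6. Since 46.735 > 14.449, reject the null hypothesis of independence at α = 0.025.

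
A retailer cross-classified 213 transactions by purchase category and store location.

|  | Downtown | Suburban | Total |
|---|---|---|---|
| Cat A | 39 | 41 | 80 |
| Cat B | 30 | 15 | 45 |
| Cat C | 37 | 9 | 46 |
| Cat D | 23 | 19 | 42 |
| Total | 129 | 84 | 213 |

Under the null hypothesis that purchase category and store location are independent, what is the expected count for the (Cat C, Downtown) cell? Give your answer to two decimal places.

Row total (Cat C) = 46; column total (Downtown) = 129; grand total N = 213.
Expected count = (row total × column total) / N = 46 × 129 / 213 = 27.86.

27.86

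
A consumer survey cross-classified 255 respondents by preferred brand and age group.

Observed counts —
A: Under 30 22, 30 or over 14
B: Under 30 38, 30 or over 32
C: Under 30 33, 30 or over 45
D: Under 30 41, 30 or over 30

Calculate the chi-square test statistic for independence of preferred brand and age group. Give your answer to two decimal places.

5.19

Row totals: 36, 70, 78, 71. Column totals: 134, 121. Grand total N = 255.
Expected counts (row total × column total / N):
  A, Under 30: 36×134/255 = 18.918
  A, 30 or over: 36×121/255 = 17.082
  B, Under 30: 70×134/255 = 36.784
  B, 30 or over: 70×121/255 = 33.216
  C, Under 30: 78×134/255 = 40.988
  C, 30 or over: 78×121/255 = 37.012
  D, Under 30: 71×134/255 = 37.310
  D, 30 or over: 71×121/255 = 33.690
Contributions (O − E)²/E:
  (22 − 18.918)²/18.918 = 0.5021
  (14 − 17.082)²/17.082 = 0.5561
  (38 − 36.784)²/36.784 = 0.0402
  (32 − 33.216)²/33.216 = 0.0445
  (33 − 40.988)²/40.988 = 1.5568
  (45 − 37.012)²/37.012 = 1.7240
  (41 − 37.310)²/37.310 = 0.3649
  (30 − 33.690)²/33.690 = 0.4042
χ² = 0.5021 + 0.5561 + 0.0402 + 0.0445 + 1.5568 + 1.7240 + 0.3649 + 0.4042 = 5.19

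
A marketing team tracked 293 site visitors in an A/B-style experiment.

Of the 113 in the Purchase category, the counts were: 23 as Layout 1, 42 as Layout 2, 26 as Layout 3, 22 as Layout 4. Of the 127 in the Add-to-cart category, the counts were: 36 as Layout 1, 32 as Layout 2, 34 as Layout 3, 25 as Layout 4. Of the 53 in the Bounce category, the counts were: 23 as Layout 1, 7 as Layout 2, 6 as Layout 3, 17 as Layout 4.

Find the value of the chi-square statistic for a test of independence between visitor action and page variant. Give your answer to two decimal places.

21.92

Row totals: 113, 127, 53. Column totals: 82, 81, 66, 64. Grand total N = 293.
Expected counts (row total × column total / N):
  Purchase, Layout 1: 113×82/293 = 31.625
  Purchase, Layout 2: 113×81/293 = 31.239
  Purchase, Layout 3: 113×66/293 = 25.454
  Purchase, Layout 4: 113×64/293 = 24.683
  Add-to-cart, Layout 1: 127×82/293 = 35.543
  Add-to-cart, Layout 2: 127×81/293 = 35.109
  Add-to-cart, Layout 3: 127×66/293 = 28.608
  Add-to-cart, Layout 4: 127×64/293 = 27.741
  Bounce, Layout 1: 53×82/293 = 14.833
  Bounce, Layout 2: 53×81/293 = 14.652
  Bounce, Layout 3: 53×66/293 = 11.939
  Bounce, Layout 4: 53×64/293 = 11.577
Contributions (O − E)²/E:
  (23 − 31.625)²/31.625 = 2.3523
  (42 − 31.239)²/31.239 = 3.7069
  (26 − 25.454)²/25.454 = 0.0117
  (22 − 24.683)²/24.683 = 0.2916
  (36 − 35.543)²/35.543 = 0.0059
  (32 − 35.109)²/35.109 = 0.2753
  (34 − 28.608)²/28.608 = 1.0163
  (25 − 27.741)²/27.741 = 0.2708
  (23 − 14.833)²/14.833 = 4.4967
  (7 − 14.652)²/14.652 = 3.9963
  (6 − 11.939)²/11.939 = 2.9543
  (17 − 11.577)²/11.577 = 2.5403
χ² = 2.3523 + 3.7069 + 0.0117 + 0.2916 + 0.0059 + 0.2753 + 1.0163 + 0.2708 + 4.4967 + 3.9963 + 2.9543 + 2.5403 = 21.92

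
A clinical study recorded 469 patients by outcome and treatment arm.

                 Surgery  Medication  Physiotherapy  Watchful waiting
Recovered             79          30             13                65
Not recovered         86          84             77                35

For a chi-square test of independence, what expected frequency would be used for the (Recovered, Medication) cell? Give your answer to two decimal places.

Row total (Recovered) = 187; column total (Medication) = 114; grand total N = 469.
Expected count = (row total × column total) / N = 187 × 114 / 469 = 45.45.

45.45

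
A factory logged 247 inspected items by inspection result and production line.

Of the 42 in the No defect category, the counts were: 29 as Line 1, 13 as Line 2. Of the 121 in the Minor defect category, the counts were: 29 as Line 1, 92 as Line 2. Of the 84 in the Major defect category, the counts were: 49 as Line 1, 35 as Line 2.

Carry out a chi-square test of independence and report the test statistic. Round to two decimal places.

37.49

Row totals: 42, 121, 84. Column totals: 107, 140. Grand total N = 247.
Expected counts (row total × column total / N):
  No defect, Line 1: 42×107/247 = 18.1943
  No defect, Line 2: 42×140/247 = 23.8057
  Minor defect, Line 1: 121×107/247 = 52.4170
  Minor defect, Line 2: 121×140/247 = 68.5830
  Major defect, Line 1: 84×107/247 = 36.3887
  Major defect, Line 2: 84×140/247 = 47.6113
Contributions (O − E)²/E:
  (29 − 18.1943)²/18.1943 = 6.4176
  (13 − 23.8057)²/23.8057 = 4.9048
  (29 − 52.4170)²/52.4170 = 10.4614
  (92 − 68.5830)²/68.5830 = 7.9955
  (49 − 36.3887)²/36.3887 = 4.3707
  (35 − 47.6113)²/47.6113 = 3.3405
χ² = 6.4176 + 4.9048 + 10.4614 + 7.9955 + 4.3707 + 3.3405 = 37.49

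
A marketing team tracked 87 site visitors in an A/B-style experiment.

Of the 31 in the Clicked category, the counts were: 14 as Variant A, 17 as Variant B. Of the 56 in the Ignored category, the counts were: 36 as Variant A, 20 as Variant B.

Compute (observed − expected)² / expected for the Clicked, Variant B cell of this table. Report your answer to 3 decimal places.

1.105

Row total (Clicked) = 31; column total (Variant B) = 37; N = 87.
Expected count E = 31 × 37 / 87 = 13.1839.
Contribution = (O − E)²/E = (17 − 13.1839)² / 13.1839 = 1.105.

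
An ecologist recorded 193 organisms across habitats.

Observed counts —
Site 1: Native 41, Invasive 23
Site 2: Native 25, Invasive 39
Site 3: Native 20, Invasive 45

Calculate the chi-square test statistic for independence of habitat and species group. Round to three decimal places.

Row totals: 64, 64, 65. Column totals: 86, 107. Grand total N = 193.
Expected counts (row total × column total / N):
  Site 1, Native: 64×86/193 = 28.5181
  Site 1, Invasive: 64×107/193 = 35.4819
  Site 2, Native: 64×86/193 = 28.5181
  Site 2, Invasive: 64×107/193 = 35.4819
  Site 3, Native: 65×86/193 = 28.9637
  Site 3, Invasive: 65×107/193 = 36.0363
Contributions (O − E)²/E:
  (41 − 28.5181)²/28.5181 = 5.4631
  (23 − 35.4819)²/35.4819 = 4.3909
  (25 − 28.5181)²/28.5181 = 0.4340
  (39 − 35.4819)²/35.4819 = 0.3488
  (20 − 28.9637)²/28.9637 = 2.7741
  (45 − 36.0363)²/36.0363 = 2.2296
χ² = 5.4631 + 4.3909 + 0.4340 + 0.3488 + 2.7741 + 2.2296 = 15.641

15.641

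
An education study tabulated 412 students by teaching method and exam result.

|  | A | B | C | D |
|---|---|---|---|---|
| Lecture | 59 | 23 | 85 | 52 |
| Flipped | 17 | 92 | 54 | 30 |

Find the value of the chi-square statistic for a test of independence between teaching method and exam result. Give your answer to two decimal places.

76.09

Row totals: 219, 193. Column totals: 76, 115, 139, 82. Grand total N = 412.
Expected counts (row total × column total / N):
  Lecture, A: 219×76/412 = 40.398
  Lecture, B: 219×115/412 = 61.129
  Lecture, C: 219×139/412 = 73.886
  Lecture, D: 219×82/412 = 43.587
  Flipped, A: 193×76/412 = 35.602
  Flipped, B: 193×115/412 = 53.871
  Flipped, C: 193×139/412 = 65.114
  Flipped, D: 193×82/412 = 38.413
Contributions (O − E)²/E:
  (59 − 40.398)²/40.398 = 8.5656
  (23 − 61.129)²/61.129 = 23.7828
  (85 − 73.886)²/73.886 = 1.6718
  (52 − 43.587)²/43.587 = 1.6238
  (17 − 35.602)²/35.602 = 9.7195
  (92 − 53.871)²/53.871 = 26.9871
  (54 − 65.114)²/65.114 = 1.8970
  (30 − 38.413)²/38.413 = 1.8426
χ² = 8.5656 + 23.7828 + 1.6718 + 1.6238 + 9.7195 + 26.9871 + 1.8970 + 1.8426 = 76.09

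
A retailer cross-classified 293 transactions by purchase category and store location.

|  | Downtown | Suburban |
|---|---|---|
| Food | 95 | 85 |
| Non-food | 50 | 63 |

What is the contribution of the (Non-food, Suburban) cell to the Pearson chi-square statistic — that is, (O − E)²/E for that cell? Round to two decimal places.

0.61

Row total (Non-food) = 113; column total (Suburban) = 148; N = 293.
Expected count E = 113 × 148 / 293 = 57.078.
Contribution = (O − E)²/E = (63 − 57.078)² / 57.078 = 0.61.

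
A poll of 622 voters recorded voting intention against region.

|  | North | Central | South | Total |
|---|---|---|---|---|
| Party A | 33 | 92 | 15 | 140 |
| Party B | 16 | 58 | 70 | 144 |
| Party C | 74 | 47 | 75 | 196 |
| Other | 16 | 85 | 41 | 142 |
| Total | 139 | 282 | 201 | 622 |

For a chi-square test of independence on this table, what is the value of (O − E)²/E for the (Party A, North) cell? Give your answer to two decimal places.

Row total (Party A) = 140; column total (North) = 139; N = 622.
Expected count E = 140 × 139 / 622 = 31.2862.
Contribution = (O − E)²/E = (33 − 31.2862)² / 31.2862 = 0.09.

0.09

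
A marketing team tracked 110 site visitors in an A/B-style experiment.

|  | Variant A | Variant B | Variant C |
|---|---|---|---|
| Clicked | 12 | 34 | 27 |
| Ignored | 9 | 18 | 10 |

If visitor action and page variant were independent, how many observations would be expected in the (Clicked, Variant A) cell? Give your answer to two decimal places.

13.94

Row total (Clicked) = 73; column total (Variant A) = 21; grand total N = 110.
Expected count = (row total × column total) / N = 73 × 21 / 110 = 13.94.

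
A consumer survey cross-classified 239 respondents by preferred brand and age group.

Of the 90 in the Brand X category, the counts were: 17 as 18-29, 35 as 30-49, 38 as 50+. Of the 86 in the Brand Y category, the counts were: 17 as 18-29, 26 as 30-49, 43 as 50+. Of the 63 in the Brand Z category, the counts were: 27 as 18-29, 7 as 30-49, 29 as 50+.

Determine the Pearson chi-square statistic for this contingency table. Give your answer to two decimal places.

Row totals: 90, 86, 63. Column totals: 61, 68, 110. Grand total N = 239.
Expected counts (row total × column total / N):
  Brand X, 18-29: 90×61/239 = 22.971
  Brand X, 30-49: 90×68/239 = 25.607
  Brand X, 50+: 90×110/239 = 41.423
  Brand Y, 18-29: 86×61/239 = 21.950
  Brand Y, 30-49: 86×68/239 = 24.469
  Brand Y, 50+: 86×110/239 = 39.582
  Brand Z, 18-29: 63×61/239 = 16.079
  Brand Z, 30-49: 63×68/239 = 17.925
  Brand Z, 50+: 63×110/239 = 28.996
Contributions (O − E)²/E:
  (17 − 22.971)²/22.971 = 1.5521
  (35 − 25.607)²/25.607 = 3.4455
  (38 − 41.423)²/41.423 = 0.2829
  (17 − 21.950)²/21.950 = 1.1163
  (26 − 24.469)²/24.469 = 0.0958
  (43 − 39.582)²/39.582 = 0.2952
  (27 − 16.079)²/16.079 = 7.4176
  (7 − 17.925)²/17.925 = 6.6586
  (29 − 28.996)²/28.996 = 0.0000
χ² = 1.5521 + 3.4455 + 0.2829 + 1.1163 + 0.0958 + 0.2952 + 7.4176 + 6.6586 + 0.0000 = 20.86

20.86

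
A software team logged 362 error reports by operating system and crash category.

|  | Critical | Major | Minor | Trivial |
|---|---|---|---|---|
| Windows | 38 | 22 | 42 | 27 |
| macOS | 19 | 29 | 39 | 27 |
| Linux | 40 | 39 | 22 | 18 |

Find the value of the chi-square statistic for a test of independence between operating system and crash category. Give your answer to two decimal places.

Row totals: 129, 114, 119. Column totals: 97, 90, 103, 72. Grand total N = 362.
Expected counts (row total × column total / N):
  Windows, Critical: 129×97/362 = 34.566
  Windows, Major: 129×90/362 = 32.072
  Windows, Minor: 129×103/362 = 36.704
  Windows, Trivial: 129×72/362 = 25.657
  macOS, Critical: 114×97/362 = 30.547
  macOS, Major: 114×90/362 = 28.343
  macOS, Minor: 114×103/362 = 32.436
  macOS, Trivial: 114×72/362 = 22.674
  Linux, Critical: 119×97/362 = 31.887
  Linux, Major: 119×90/362 = 29.586
  Linux, Minor: 119×103/362 = 33.859
  Linux, Trivial: 119×72/362 = 23.669
Contributions (O − E)²/E:
  (38 − 34.566)²/34.566 = 0.3412
  (22 − 32.072)²/32.072 = 3.1630
  (42 − 36.704)²/36.704 = 0.7642
  (27 − 25.657)²/25.657 = 0.0703
  (19 − 30.547)²/30.547 = 4.3649
  (29 − 28.343)²/28.343 = 0.0152
  (39 − 32.436)²/32.436 = 1.3283
  (27 − 22.674)²/22.674 = 0.8254
  (40 − 31.887)²/31.887 = 2.0642
  (39 − 29.586)²/29.586 = 2.9955
  (22 − 33.859)²/33.859 = 4.1536
  (18 − 23.669)²/23.669 = 1.3578
χ² = 0.3412 + 3.1630 + 0.7642 + 0.0703 + 4.3649 + 0.0152 + 1.3283 + 0.8254 + 2.0642 + 2.9955 + 4.1536 + 1.3578 = 21.44

21.44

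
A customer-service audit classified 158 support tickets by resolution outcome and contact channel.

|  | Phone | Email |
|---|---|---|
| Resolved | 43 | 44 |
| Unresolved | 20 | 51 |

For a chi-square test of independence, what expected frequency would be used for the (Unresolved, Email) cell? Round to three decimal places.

42.690

Row total (Unresolved) = 71; column total (Email) = 95; grand total N = 158.
Expected count = (row total × column total) / N = 71 × 95 / 158 = 42.690.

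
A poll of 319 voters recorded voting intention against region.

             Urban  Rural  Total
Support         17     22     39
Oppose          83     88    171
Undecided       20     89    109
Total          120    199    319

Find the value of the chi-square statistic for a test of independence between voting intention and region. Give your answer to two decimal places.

Grand total N = 319.
Expected counts (row total × column total / N):
  Support, Urban: 39×120/319 = 14.671
  Support, Rural: 39×199/319 = 24.329
  Oppose, Urban: 171×120/319 = 64.326
  Oppose, Rural: 171×199/319 = 106.674
  Undecided, Urban: 109×120/319 = 41.003
  Undecided, Rural: 109×199/319 = 67.997
Contributions (O − E)²/E:
  (17 − 14.671)²/14.671 = 0.3697
  (22 − 24.329)²/24.329 = 0.2230
  (83 − 64.326)²/64.326 = 5.4211
  (88 − 106.674)²/106.674 = 3.2690
  (20 − 41.003)²/41.003 = 10.7584
  (89 − 67.997)²/67.997 = 6.4874
χ² = 0.3697 + 0.2230 + 5.4211 + 3.2690 + 10.7584 + 6.4874 = 26.53

26.53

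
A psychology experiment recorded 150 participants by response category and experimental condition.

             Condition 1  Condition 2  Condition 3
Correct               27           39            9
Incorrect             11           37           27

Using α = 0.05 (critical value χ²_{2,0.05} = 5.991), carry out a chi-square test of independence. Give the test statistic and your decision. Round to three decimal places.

Row totals: 75, 75. Column totals: 38, 76, 36. Grand total N = 150.
Expected counts (row total × column total / N):
  Correct, Condition 1: 75×38/150 = 19.0000
  Correct, Condition 2: 75×76/150 = 38.0000
  Correct, Condition 3: 75×36/150 = 18.0000
  Incorrect, Condition 1: 75×38/150 = 19.0000
  Incorrect, Condition 2: 75×76/150 = 38.0000
  Incorrect, Condition 3: 75×36/150 = 18.0000
Contributions (O − E)²/E:
  (27 − 19.0000)²/19.0000 = 3.3684
  (39 − 38.0000)²/38.0000 = 0.0263
  (9 − 18.0000)²/18.0000 = 4.5000
  (11 − 19.0000)²/19.0000 = 3.3684
  (37 − 38.0000)²/38.0000 = 0.0263
  (27 − 18.0000)²/18.0000 = 4.5000
χ² = 3.3684 + 0.0263 + 4.5000 + 3.3684 + 0.0263 + 4.5000 = 15.789
df = (2−1)(3−1) = 2. Since 15.789 > 5.991, reject the null hypothesis of independence at α = 0.05.

15.789; reject H₀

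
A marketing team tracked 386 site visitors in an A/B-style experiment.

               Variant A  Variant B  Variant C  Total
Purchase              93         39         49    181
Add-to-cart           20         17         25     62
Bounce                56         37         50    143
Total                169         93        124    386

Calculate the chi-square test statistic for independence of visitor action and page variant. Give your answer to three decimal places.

Grand total N = 386.
Expected counts (row total × column total / N):
  Purchase, Variant A: 181×169/386 = 79.2461
  Purchase, Variant B: 181×93/386 = 43.6088
  Purchase, Variant C: 181×124/386 = 58.1451
  Add-to-cart, Variant A: 62×169/386 = 27.1451
  Add-to-cart, Variant B: 62×93/386 = 14.9378
  Add-to-cart, Variant C: 62×124/386 = 19.9171
  Bounce, Variant A: 143×169/386 = 62.6088
  Bounce, Variant B: 143×93/386 = 34.4534
  Bounce, Variant C: 143×124/386 = 45.9378
Contributions (O − E)²/E:
  (93 − 79.2461)²/79.2461 = 2.3871
  (39 − 43.6088)²/43.6088 = 0.4871
  (49 − 58.1451)²/58.1451 = 1.4383
  (20 − 27.1451)²/27.1451 = 1.8807
  (17 − 14.9378)²/14.9378 = 0.2847
  (25 − 19.9171)²/19.9171 = 1.2972
  (56 − 62.6088)²/62.6088 = 0.6976
  (37 − 34.4534)²/34.4534 = 0.1882
  (50 − 45.9378)²/45.9378 = 0.3592
χ² = 2.3871 + 0.4871 + 1.4383 + 1.8807 + 0.2847 + 1.2972 + 0.6976 + 0.1882 + 0.3592 = 9.020

9.020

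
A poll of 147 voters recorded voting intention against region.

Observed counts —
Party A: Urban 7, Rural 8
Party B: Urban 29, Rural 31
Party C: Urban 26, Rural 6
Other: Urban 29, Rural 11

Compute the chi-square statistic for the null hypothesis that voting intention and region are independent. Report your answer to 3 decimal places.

Row totals: 15, 60, 32, 40. Column totals: 91, 56. Grand total N = 147.
Expected counts (row total × column total / N):
  Party A, Urban: 15×91/147 = 9.2857
  Party A, Rural: 15×56/147 = 5.7143
  Party B, Urban: 60×91/147 = 37.1429
  Party B, Rural: 60×56/147 = 22.8571
  Party C, Urban: 32×91/147 = 19.8095
  Party C, Rural: 32×56/147 = 12.1905
  Other, Urban: 40×91/147 = 24.7619
  Other, Rural: 40×56/147 = 15.2381
Contributions (O − E)²/E:
  (7 − 9.2857)²/9.2857 = 0.5626
  (8 − 5.7143)²/5.7143 = 0.9143
  (29 − 37.1429)²/37.1429 = 1.7852
  (31 − 22.8571)²/22.8571 = 2.9009
  (26 − 19.8095)²/19.8095 = 1.9345
  (6 − 12.1905)²/12.1905 = 3.1436
  (29 − 24.7619)²/24.7619 = 0.7254
  (11 − 15.2381)²/15.2381 = 1.1787
χ² = 0.5626 + 0.9143 + 1.7852 + 2.9009 + 1.9345 + 3.1436 + 0.7254 + 1.1787 = 13.145

13.145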